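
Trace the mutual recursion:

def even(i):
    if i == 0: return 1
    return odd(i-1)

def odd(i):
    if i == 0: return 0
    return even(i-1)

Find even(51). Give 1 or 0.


even(51) = odd(50)
odd(50) = even(49)
even(49) = odd(48)
odd(48) = even(47)
even(47) = odd(46)
odd(46) = even(45)
even(45) = odd(44)
odd(44) = even(43)
even(43) = odd(42)
odd(42) = even(41)
even(41) = odd(40)
odd(40) = even(39)
even(39) = odd(38)
odd(38) = even(37)
even(37) = odd(36)
odd(36) = even(35)
even(35) = odd(34)
odd(34) = even(33)
even(33) = odd(32)
odd(32) = even(31)
even(31) = odd(30)
odd(30) = even(29)
even(29) = odd(28)
odd(28) = even(27)
even(27) = odd(26)
odd(26) = even(25)
even(25) = odd(24)
odd(24) = even(23)
even(23) = odd(22)
odd(22) = even(21)
even(21) = odd(20)
odd(20) = even(19)
even(19) = odd(18)
odd(18) = even(17)
even(17) = odd(16)
odd(16) = even(15)
even(15) = odd(14)
odd(14) = even(13)
even(13) = odd(12)
odd(12) = even(11)
even(11) = odd(10)
odd(10) = even(9)
even(9) = odd(8)
odd(8) = even(7)
even(7) = odd(6)
odd(6) = even(5)
even(5) = odd(4)
odd(4) = even(3)
even(3) = odd(2)
odd(2) = even(1)
even(1) = odd(0)
odd(0) = 0  (base case)
Result: 0

0


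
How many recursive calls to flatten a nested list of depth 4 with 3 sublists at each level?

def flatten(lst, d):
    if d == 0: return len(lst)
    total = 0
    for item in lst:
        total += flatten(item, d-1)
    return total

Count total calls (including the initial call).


At depth 0 (root): 1 call
At depth 1: each of 1 parents calls flatten on 3 children = 3 calls
At depth 2: each of 3 parents calls flatten on 3 children = 9 calls
At depth 3: each of 9 parents calls flatten on 3 children = 27 calls
At depth 4: each of 27 parents calls flatten on 3 children = 81 calls
Total: 1 + 3 + 9 + 27 + 81 = 121

121


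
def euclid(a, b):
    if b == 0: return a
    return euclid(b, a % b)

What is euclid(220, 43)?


euclid(220, 43) = euclid(43, 5)
euclid(43, 5) = euclid(5, 3)
euclid(5, 3) = euclid(3, 2)
euclid(3, 2) = euclid(2, 1)
euclid(2, 1) = euclid(1, 0)
euclid(1, 0) = 1  (base case)

1


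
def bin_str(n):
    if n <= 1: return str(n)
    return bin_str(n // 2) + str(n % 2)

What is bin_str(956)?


bin_str(956) = bin_str(478) + '0'
bin_str(478) = bin_str(239) + '0'
bin_str(239) = bin_str(119) + '1'
bin_str(119) = bin_str(59) + '1'
bin_str(59) = bin_str(29) + '1'
bin_str(29) = bin_str(14) + '1'
bin_str(14) = bin_str(7) + '0'
bin_str(7) = bin_str(3) + '1'
bin_str(3) = bin_str(1) + '1'
bin_str(1) = '1'  (base case)
Concatenating: '1' + '1' + '1' + '0' + '1' + '1' + '1' + '1' + '0' + '0' = '1110111100'

1110111100


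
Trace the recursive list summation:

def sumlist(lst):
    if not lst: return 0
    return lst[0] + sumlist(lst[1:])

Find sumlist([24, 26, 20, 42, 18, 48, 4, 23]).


sumlist([24, 26, 20, 42, 18, 48, 4, 23]) = 24 + sumlist([26, 20, 42, 18, 48, 4, 23])
sumlist([26, 20, 42, 18, 48, 4, 23]) = 26 + sumlist([20, 42, 18, 48, 4, 23])
sumlist([20, 42, 18, 48, 4, 23]) = 20 + sumlist([42, 18, 48, 4, 23])
sumlist([42, 18, 48, 4, 23]) = 42 + sumlist([18, 48, 4, 23])
sumlist([18, 48, 4, 23]) = 18 + sumlist([48, 4, 23])
sumlist([48, 4, 23]) = 48 + sumlist([4, 23])
sumlist([4, 23]) = 4 + sumlist([23])
sumlist([23]) = 23 + sumlist([])
sumlist([]) = 0  (base case)
Total: 24 + 26 + 20 + 42 + 18 + 48 + 4 + 23 + 0 = 205

205


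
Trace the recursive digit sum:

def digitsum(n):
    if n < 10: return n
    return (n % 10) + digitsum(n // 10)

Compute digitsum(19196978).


digitsum(19196978) = 8 + digitsum(1919697)
digitsum(1919697) = 7 + digitsum(191969)
digitsum(191969) = 9 + digitsum(19196)
digitsum(19196) = 6 + digitsum(1919)
digitsum(1919) = 9 + digitsum(191)
digitsum(191) = 1 + digitsum(19)
digitsum(19) = 9 + digitsum(1)
digitsum(1) = 1  (base case)
Total: 8 + 7 + 9 + 6 + 9 + 1 + 9 + 1 = 50

50


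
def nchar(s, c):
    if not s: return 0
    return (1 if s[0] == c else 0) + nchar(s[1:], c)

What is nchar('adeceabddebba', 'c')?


s[0]='a' != 'c' -> 0
s[0]='d' != 'c' -> 0
s[0]='e' != 'c' -> 0
s[0]='c' == 'c' -> 1
s[0]='e' != 'c' -> 0
s[0]='a' != 'c' -> 0
s[0]='b' != 'c' -> 0
s[0]='d' != 'c' -> 0
s[0]='d' != 'c' -> 0
s[0]='e' != 'c' -> 0
s[0]='b' != 'c' -> 0
s[0]='b' != 'c' -> 0
s[0]='a' != 'c' -> 0
Sum: 0 + 0 + 0 + 1 + 0 + 0 + 0 + 0 + 0 + 0 + 0 + 0 + 0 = 1

1


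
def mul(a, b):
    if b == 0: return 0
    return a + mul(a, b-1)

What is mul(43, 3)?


mul(43, 3) = 43 + mul(43, 2)
mul(43, 2) = 43 + mul(43, 1)
mul(43, 1) = 43 + mul(43, 0)
mul(43, 0) = 0  (base case)
Total: 43 + 43 + 43 + 0 = 129

129


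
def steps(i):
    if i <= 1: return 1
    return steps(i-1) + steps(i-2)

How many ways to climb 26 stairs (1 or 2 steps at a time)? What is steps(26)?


Building up from base cases:
steps(0) = 1
steps(1) = 1
steps(2) = steps(1) + steps(0) = 1 + 1 = 2
steps(3) = steps(2) + steps(1) = 2 + 1 = 3
steps(4) = steps(3) + steps(2) = 3 + 2 = 5
steps(5) = steps(4) + steps(3) = 5 + 3 = 8
steps(6) = steps(5) + steps(4) = 8 + 5 = 13
steps(7) = steps(6) + steps(5) = 13 + 8 = 21
steps(8) = steps(7) + steps(6) = 21 + 13 = 34
steps(9) = steps(8) + steps(7) = 34 + 21 = 55
steps(10) = steps(9) + steps(8) = 55 + 34 = 89
steps(11) = steps(10) + steps(9) = 89 + 55 = 144
steps(12) = steps(11) + steps(10) = 144 + 89 = 233
steps(13) = steps(12) + steps(11) = 233 + 144 = 377
steps(14) = steps(13) + steps(12) = 377 + 233 = 610
steps(15) = steps(14) + steps(13) = 610 + 377 = 987
steps(16) = steps(15) + steps(14) = 987 + 610 = 1597
steps(17) = steps(16) + steps(15) = 1597 + 987 = 2584
steps(18) = steps(17) + steps(16) = 2584 + 1597 = 4181
steps(19) = steps(18) + steps(17) = 4181 + 2584 = 6765
steps(20) = steps(19) + steps(18) = 6765 + 4181 = 10946
steps(21) = steps(20) + steps(19) = 10946 + 6765 = 17711
steps(22) = steps(21) + steps(20) = 17711 + 10946 = 28657
steps(23) = steps(22) + steps(21) = 28657 + 17711 = 46368
steps(24) = steps(23) + steps(22) = 46368 + 28657 = 75025
steps(25) = steps(24) + steps(23) = 75025 + 46368 = 121393
steps(26) = steps(25) + steps(24) = 121393 + 75025 = 196418

196418


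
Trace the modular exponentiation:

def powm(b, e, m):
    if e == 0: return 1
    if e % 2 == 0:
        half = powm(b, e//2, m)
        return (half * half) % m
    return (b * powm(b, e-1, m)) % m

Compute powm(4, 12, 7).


powm(4, 12, 7): e is even, compute powm(4, 6, 7)
  powm(4, 6, 7): e is even, compute powm(4, 3, 7)
    powm(4, 3, 7): e is odd, compute powm(4, 2, 7)
      powm(4, 2, 7): e is even, compute powm(4, 1, 7)
        powm(4, 1, 7): e is odd, compute powm(4, 0, 7)
          powm(4, 0, 7) = 1
        (4 * 1) % 7 = 4
      half=4, (4*4) % 7 = 2
    (4 * 2) % 7 = 1
  half=1, (1*1) % 7 = 1
half=1, (1*1) % 7 = 1

1


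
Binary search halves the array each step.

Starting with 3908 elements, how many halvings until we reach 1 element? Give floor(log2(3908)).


3908 / 2 = 1954
1954 / 2 = 977
977 / 2 = 488
488 / 2 = 244
244 / 2 = 122
122 / 2 = 61
61 / 2 = 30
30 / 2 = 15
15 / 2 = 7
7 / 2 = 3
3 / 2 = 1
Reached 1 after 11 halvings

11


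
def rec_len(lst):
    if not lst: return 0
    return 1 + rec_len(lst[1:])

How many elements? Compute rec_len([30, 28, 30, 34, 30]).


rec_len([30, 28, 30, 34, 30]) = 1 + rec_len([28, 30, 34, 30])
rec_len([28, 30, 34, 30]) = 1 + rec_len([30, 34, 30])
rec_len([30, 34, 30]) = 1 + rec_len([34, 30])
rec_len([34, 30]) = 1 + rec_len([30])
rec_len([30]) = 1 + rec_len([])
rec_len([]) = 0  (base case)
Unwinding: 1 + 1 + 1 + 1 + 1 + 0 = 5

5


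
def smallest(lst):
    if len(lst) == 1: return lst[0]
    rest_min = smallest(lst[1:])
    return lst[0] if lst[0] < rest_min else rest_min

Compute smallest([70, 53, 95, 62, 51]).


smallest([70, 53, 95, 62, 51]): compare 70 with smallest([53, 95, 62, 51])
smallest([53, 95, 62, 51]): compare 53 with smallest([95, 62, 51])
smallest([95, 62, 51]): compare 95 with smallest([62, 51])
smallest([62, 51]): compare 62 with smallest([51])
smallest([51]) = 51  (base case)
Compare 62 with 51 -> 51
Compare 95 with 51 -> 51
Compare 53 with 51 -> 51
Compare 70 with 51 -> 51

51


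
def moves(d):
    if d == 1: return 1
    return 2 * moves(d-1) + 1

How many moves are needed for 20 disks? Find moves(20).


moves(20) = 2 * moves(19) + 1
moves(19) = 2 * moves(18) + 1
moves(18) = 2 * moves(17) + 1
moves(17) = 2 * moves(16) + 1
moves(16) = 2 * moves(15) + 1
moves(15) = 2 * moves(14) + 1
moves(14) = 2 * moves(13) + 1
moves(13) = 2 * moves(12) + 1
moves(12) = 2 * moves(11) + 1
moves(11) = 2 * moves(10) + 1
moves(10) = 2 * moves(9) + 1
moves(9) = 2 * moves(8) + 1
moves(8) = 2 * moves(7) + 1
moves(7) = 2 * moves(6) + 1
moves(6) = 2 * moves(5) + 1
moves(5) = 2 * moves(4) + 1
moves(4) = 2 * moves(3) + 1
moves(3) = 2 * moves(2) + 1
moves(2) = 2 * moves(1) + 1
moves(1) = 1  (base case)
moves(2) = 2 * 1 + 1 = 3
moves(3) = 2 * 3 + 1 = 7
moves(4) = 2 * 7 + 1 = 15
moves(5) = 2 * 15 + 1 = 31
moves(6) = 2 * 31 + 1 = 63
moves(7) = 2 * 63 + 1 = 127
moves(8) = 2 * 127 + 1 = 255
moves(9) = 2 * 255 + 1 = 511
moves(10) = 2 * 511 + 1 = 1023
moves(11) = 2 * 1023 + 1 = 2047
moves(12) = 2 * 2047 + 1 = 4095
moves(13) = 2 * 4095 + 1 = 8191
moves(14) = 2 * 8191 + 1 = 16383
moves(15) = 2 * 16383 + 1 = 32767
moves(16) = 2 * 32767 + 1 = 65535
moves(17) = 2 * 65535 + 1 = 131071
moves(18) = 2 * 131071 + 1 = 262143
moves(19) = 2 * 262143 + 1 = 524287
moves(20) = 2 * 524287 + 1 = 1048575

1048575


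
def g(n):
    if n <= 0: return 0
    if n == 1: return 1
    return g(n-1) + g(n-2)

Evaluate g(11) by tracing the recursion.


Computing g(11) bottom-up:
g(0) = 0
g(1) = 1
g(2) = g(1) + g(0) = 1 + 0 = 1
g(3) = g(2) + g(1) = 1 + 1 = 2
g(4) = g(3) + g(2) = 2 + 1 = 3
g(5) = g(4) + g(3) = 3 + 2 = 5
g(6) = g(5) + g(4) = 5 + 3 = 8
g(7) = g(6) + g(5) = 8 + 5 = 13
g(8) = g(7) + g(6) = 13 + 8 = 21
g(9) = g(8) + g(7) = 21 + 13 = 34
g(10) = g(9) + g(8) = 34 + 21 = 55
g(11) = g(10) + g(9) = 55 + 34 = 89

89


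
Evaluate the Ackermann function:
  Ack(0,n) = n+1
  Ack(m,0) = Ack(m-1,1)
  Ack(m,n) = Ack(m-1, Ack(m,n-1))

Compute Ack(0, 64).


Ack(0, 64) = 65
Result: Ack(0, 64) = 65

65


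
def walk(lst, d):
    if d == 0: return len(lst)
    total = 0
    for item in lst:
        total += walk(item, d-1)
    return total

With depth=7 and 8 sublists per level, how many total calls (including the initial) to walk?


At depth 0 (root): 1 call
At depth 1: each of 1 parents calls walk on 8 children = 8 calls
At depth 2: each of 8 parents calls walk on 8 children = 64 calls
At depth 3: each of 64 parents calls walk on 8 children = 512 calls
At depth 4: each of 512 parents calls walk on 8 children = 4096 calls
At depth 5: each of 4096 parents calls walk on 8 children = 32768 calls
At depth 6: each of 32768 parents calls walk on 8 children = 262144 calls
At depth 7: each of 262144 parents calls walk on 8 children = 2097152 calls
Total: 1 + 8 + 64 + 512 + 4096 + 32768 + 262144 + 2097152 = 2396745

2396745


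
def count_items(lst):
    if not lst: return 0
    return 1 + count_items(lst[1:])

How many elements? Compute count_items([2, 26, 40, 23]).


count_items([2, 26, 40, 23]) = 1 + count_items([26, 40, 23])
count_items([26, 40, 23]) = 1 + count_items([40, 23])
count_items([40, 23]) = 1 + count_items([23])
count_items([23]) = 1 + count_items([])
count_items([]) = 0  (base case)
Unwinding: 1 + 1 + 1 + 1 + 0 = 4

4


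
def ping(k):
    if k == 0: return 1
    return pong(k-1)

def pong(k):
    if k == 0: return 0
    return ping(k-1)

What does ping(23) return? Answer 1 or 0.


ping(23) = pong(22)
pong(22) = ping(21)
ping(21) = pong(20)
pong(20) = ping(19)
ping(19) = pong(18)
pong(18) = ping(17)
ping(17) = pong(16)
pong(16) = ping(15)
ping(15) = pong(14)
pong(14) = ping(13)
ping(13) = pong(12)
pong(12) = ping(11)
ping(11) = pong(10)
pong(10) = ping(9)
ping(9) = pong(8)
pong(8) = ping(7)
ping(7) = pong(6)
pong(6) = ping(5)
ping(5) = pong(4)
pong(4) = ping(3)
ping(3) = pong(2)
pong(2) = ping(1)
ping(1) = pong(0)
pong(0) = 0  (base case)
Result: 0

0


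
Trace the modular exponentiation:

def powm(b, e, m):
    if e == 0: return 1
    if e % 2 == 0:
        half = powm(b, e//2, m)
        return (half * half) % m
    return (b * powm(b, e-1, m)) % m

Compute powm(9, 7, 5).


powm(9, 7, 5): e is odd, compute powm(9, 6, 5)
  powm(9, 6, 5): e is even, compute powm(9, 3, 5)
    powm(9, 3, 5): e is odd, compute powm(9, 2, 5)
      powm(9, 2, 5): e is even, compute powm(9, 1, 5)
        powm(9, 1, 5): e is odd, compute powm(9, 0, 5)
          powm(9, 0, 5) = 1
        (9 * 1) % 5 = 4
      half=4, (4*4) % 5 = 1
    (9 * 1) % 5 = 4
  half=4, (4*4) % 5 = 1
(9 * 1) % 5 = 4

4


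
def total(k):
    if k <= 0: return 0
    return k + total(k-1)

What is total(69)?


total(69)
= 69 + 68 + 67 + 66 + 65 + 64 + 63 + 62 + 61 + 60 + 59 + 58 + 57 + 56 + 55 + 54 + 53 + 52 + 51 + 50 + 49 + 48 + 47 + 46 + 45 + 44 + 43 + 42 + 41 + 40 + 39 + 38 + 37 + 36 + 35 + 34 + 33 + 32 + 31 + 30 + 29 + 28 + 27 + 26 + 25 + 24 + 23 + 22 + 21 + 20 + 19 + 18 + 17 + 16 + 15 + 14 + 13 + 12 + 11 + 10 + 9 + 8 + 7 + 6 + 5 + 4 + 3 + 2 + 1 + total(0)
= 69 + 68 + 67 + 66 + 65 + 64 + 63 + 62 + 61 + 60 + 59 + 58 + 57 + 56 + 55 + 54 + 53 + 52 + 51 + 50 + 49 + 48 + 47 + 46 + 45 + 44 + 43 + 42 + 41 + 40 + 39 + 38 + 37 + 36 + 35 + 34 + 33 + 32 + 31 + 30 + 29 + 28 + 27 + 26 + 25 + 24 + 23 + 22 + 21 + 20 + 19 + 18 + 17 + 16 + 15 + 14 + 13 + 12 + 11 + 10 + 9 + 8 + 7 + 6 + 5 + 4 + 3 + 2 + 1 + 0
= 2415

2415


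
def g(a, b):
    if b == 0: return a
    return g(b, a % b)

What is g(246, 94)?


g(246, 94) = g(94, 58)
g(94, 58) = g(58, 36)
g(58, 36) = g(36, 22)
g(36, 22) = g(22, 14)
g(22, 14) = g(14, 8)
g(14, 8) = g(8, 6)
g(8, 6) = g(6, 2)
g(6, 2) = g(2, 0)
g(2, 0) = 2  (base case)

2


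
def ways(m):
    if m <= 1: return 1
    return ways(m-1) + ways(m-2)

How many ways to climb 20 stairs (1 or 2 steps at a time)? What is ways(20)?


Building up from base cases:
ways(0) = 1
ways(1) = 1
ways(2) = ways(1) + ways(0) = 1 + 1 = 2
ways(3) = ways(2) + ways(1) = 2 + 1 = 3
ways(4) = ways(3) + ways(2) = 3 + 2 = 5
ways(5) = ways(4) + ways(3) = 5 + 3 = 8
ways(6) = ways(5) + ways(4) = 8 + 5 = 13
ways(7) = ways(6) + ways(5) = 13 + 8 = 21
ways(8) = ways(7) + ways(6) = 21 + 13 = 34
ways(9) = ways(8) + ways(7) = 34 + 21 = 55
ways(10) = ways(9) + ways(8) = 55 + 34 = 89
ways(11) = ways(10) + ways(9) = 89 + 55 = 144
ways(12) = ways(11) + ways(10) = 144 + 89 = 233
ways(13) = ways(12) + ways(11) = 233 + 144 = 377
ways(14) = ways(13) + ways(12) = 377 + 233 = 610
ways(15) = ways(14) + ways(13) = 610 + 377 = 987
ways(16) = ways(15) + ways(14) = 987 + 610 = 1597
ways(17) = ways(16) + ways(15) = 1597 + 987 = 2584
ways(18) = ways(17) + ways(16) = 2584 + 1597 = 4181
ways(19) = ways(18) + ways(17) = 4181 + 2584 = 6765
ways(20) = ways(19) + ways(18) = 6765 + 4181 = 10946

10946


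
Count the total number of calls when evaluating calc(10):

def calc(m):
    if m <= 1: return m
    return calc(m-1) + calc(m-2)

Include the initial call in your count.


Let C(n) = total calls for calc(n)
C(0) = 1, C(1) = 1
C(2) = 1 + C(1) + C(0) = 1 + 1 + 1 = 3
C(3) = 1 + C(2) + C(1) = 1 + 3 + 1 = 5
C(4) = 1 + C(3) + C(2) = 1 + 5 + 3 = 9
C(5) = 1 + C(4) + C(3) = 1 + 9 + 5 = 15
C(6) = 1 + C(5) + C(4) = 1 + 15 + 9 = 25
C(7) = 1 + C(6) + C(5) = 1 + 25 + 15 = 41
C(8) = 1 + C(7) + C(6) = 1 + 41 + 25 = 67
C(9) = 1 + C(8) + C(7) = 1 + 67 + 41 = 109
C(10) = 1 + C(9) + C(8) = 1 + 109 + 67 = 177

177


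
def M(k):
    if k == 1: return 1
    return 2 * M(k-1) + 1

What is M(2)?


M(2) = 2 * M(1) + 1
M(1) = 1  (base case)
M(2) = 2 * 1 + 1 = 3

3


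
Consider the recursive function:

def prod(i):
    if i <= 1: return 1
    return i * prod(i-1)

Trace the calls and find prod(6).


prod(6)
= 6 * prod(5)
= 6 * 5 * prod(4)
= 6 * 5 * 4 * prod(3)
= 6 * 5 * 4 * 3 * prod(2)
= 6 * 5 * 4 * 3 * 2 * prod(1)
= 6 * 5 * 4 * 3 * 2 * 1
= 720

720


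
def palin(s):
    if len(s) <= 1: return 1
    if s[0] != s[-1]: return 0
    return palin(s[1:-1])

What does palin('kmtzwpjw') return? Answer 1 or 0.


palin('kmtzwpjw'): s[0]='k' != s[-1]='w' -> return 0
Result: 0 (not a palindrome)

0


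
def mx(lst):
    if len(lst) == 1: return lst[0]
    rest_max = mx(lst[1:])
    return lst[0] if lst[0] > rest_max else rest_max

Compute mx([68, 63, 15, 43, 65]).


mx([68, 63, 15, 43, 65]): compare 68 with mx([63, 15, 43, 65])
mx([63, 15, 43, 65]): compare 63 with mx([15, 43, 65])
mx([15, 43, 65]): compare 15 with mx([43, 65])
mx([43, 65]): compare 43 with mx([65])
mx([65]) = 65  (base case)
Compare 43 with 65 -> 65
Compare 15 with 65 -> 65
Compare 63 with 65 -> 65
Compare 68 with 65 -> 68

68


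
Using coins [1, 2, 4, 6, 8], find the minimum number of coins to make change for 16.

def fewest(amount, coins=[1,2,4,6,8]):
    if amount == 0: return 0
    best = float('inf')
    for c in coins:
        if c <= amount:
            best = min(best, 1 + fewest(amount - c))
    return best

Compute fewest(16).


Building up with DP:
fewest(0) = 0
fewest(1) = min(1+fewest(0)=1+0=1) = 1
fewest(2) = min(1+fewest(1)=1+1=2, 1+fewest(0)=1+0=1) = 1
fewest(3) = min(1+fewest(2)=1+1=2, 1+fewest(1)=1+1=2) = 2
fewest(4) = min(1+fewest(3)=1+2=3, 1+fewest(2)=1+1=2, 1+fewest(0)=1+0=1) = 1
fewest(5) = min(1+fewest(4)=1+1=2, 1+fewest(3)=1+2=3, 1+fewest(1)=1+1=2) = 2
fewest(6) = min(1+fewest(5)=1+2=3, 1+fewest(4)=1+1=2, 1+fewest(2)=1+1=2, 1+fewest(0)=1+0=1) = 1
fewest(7) = min(1+fewest(6)=1+1=2, 1+fewest(5)=1+2=3, 1+fewest(3)=1+2=3, 1+fewest(1)=1+1=2) = 2
fewest(8) = min(1+fewest(7)=1+2=3, 1+fewest(6)=1+1=2, 1+fewest(4)=1+1=2, 1+fewest(2)=1+1=2, 1+fewest(0)=1+0=1) = 1
fewest(9) = min(1+fewest(8)=1+1=2, 1+fewest(7)=1+2=3, 1+fewest(5)=1+2=3, 1+fewest(3)=1+2=3, 1+fewest(1)=1+1=2) = 2
fewest(10) = min(1+fewest(9)=1+2=3, 1+fewest(8)=1+1=2, 1+fewest(6)=1+1=2, 1+fewest(4)=1+1=2, 1+fewest(2)=1+1=2) = 2
fewest(11) = min(1+fewest(10)=1+2=3, 1+fewest(9)=1+2=3, 1+fewest(7)=1+2=3, 1+fewest(5)=1+2=3, 1+fewest(3)=1+2=3) = 3
fewest(12) = min(1+fewest(11)=1+3=4, 1+fewest(10)=1+2=3, 1+fewest(8)=1+1=2, 1+fewest(6)=1+1=2, 1+fewest(4)=1+1=2) = 2
fewest(13) = min(1+fewest(12)=1+2=3, 1+fewest(11)=1+3=4, 1+fewest(9)=1+2=3, 1+fewest(7)=1+2=3, 1+fewest(5)=1+2=3) = 3
fewest(14) = min(1+fewest(13)=1+3=4, 1+fewest(12)=1+2=3, 1+fewest(10)=1+2=3, 1+fewest(8)=1+1=2, 1+fewest(6)=1+1=2) = 2
fewest(15) = min(1+fewest(14)=1+2=3, 1+fewest(13)=1+3=4, 1+fewest(11)=1+3=4, 1+fewest(9)=1+2=3, 1+fewest(7)=1+2=3) = 3
fewest(16) = min(1+fewest(15)=1+3=4, 1+fewest(14)=1+2=3, 1+fewest(12)=1+2=3, 1+fewest(10)=1+2=3, 1+fewest(8)=1+1=2) = 2

2


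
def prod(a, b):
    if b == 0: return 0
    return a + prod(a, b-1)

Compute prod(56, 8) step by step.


prod(56, 8) = 56 + prod(56, 7)
prod(56, 7) = 56 + prod(56, 6)
prod(56, 6) = 56 + prod(56, 5)
prod(56, 5) = 56 + prod(56, 4)
prod(56, 4) = 56 + prod(56, 3)
prod(56, 3) = 56 + prod(56, 2)
prod(56, 2) = 56 + prod(56, 1)
prod(56, 1) = 56 + prod(56, 0)
prod(56, 0) = 0  (base case)
Total: 56 + 56 + 56 + 56 + 56 + 56 + 56 + 56 + 0 = 448

448


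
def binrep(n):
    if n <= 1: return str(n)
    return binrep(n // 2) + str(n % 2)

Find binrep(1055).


binrep(1055) = binrep(527) + '1'
binrep(527) = binrep(263) + '1'
binrep(263) = binrep(131) + '1'
binrep(131) = binrep(65) + '1'
binrep(65) = binrep(32) + '1'
binrep(32) = binrep(16) + '0'
binrep(16) = binrep(8) + '0'
binrep(8) = binrep(4) + '0'
binrep(4) = binrep(2) + '0'
binrep(2) = binrep(1) + '0'
binrep(1) = '1'  (base case)
Concatenating: '1' + '0' + '0' + '0' + '0' + '0' + '1' + '1' + '1' + '1' + '1' = '10000011111'

10000011111


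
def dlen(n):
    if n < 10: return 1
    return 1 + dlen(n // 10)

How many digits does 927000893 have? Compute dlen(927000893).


dlen(927000893) = 1 + dlen(92700089)
dlen(92700089) = 1 + dlen(9270008)
dlen(9270008) = 1 + dlen(927000)
dlen(927000) = 1 + dlen(92700)
dlen(92700) = 1 + dlen(9270)
dlen(9270) = 1 + dlen(927)
dlen(927) = 1 + dlen(92)
dlen(92) = 1 + dlen(9)
dlen(9) = 1  (base case: 9 < 10)
Unwinding: 1 + 1 + 1 + 1 + 1 + 1 + 1 + 1 + 1 = 9

9


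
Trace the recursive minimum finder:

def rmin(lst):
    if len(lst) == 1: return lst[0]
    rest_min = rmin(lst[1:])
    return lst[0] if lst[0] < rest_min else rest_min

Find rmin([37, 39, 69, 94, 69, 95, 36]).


rmin([37, 39, 69, 94, 69, 95, 36]): compare 37 with rmin([39, 69, 94, 69, 95, 36])
rmin([39, 69, 94, 69, 95, 36]): compare 39 with rmin([69, 94, 69, 95, 36])
rmin([69, 94, 69, 95, 36]): compare 69 with rmin([94, 69, 95, 36])
rmin([94, 69, 95, 36]): compare 94 with rmin([69, 95, 36])
rmin([69, 95, 36]): compare 69 with rmin([95, 36])
rmin([95, 36]): compare 95 with rmin([36])
rmin([36]) = 36  (base case)
Compare 95 with 36 -> 36
Compare 69 with 36 -> 36
Compare 94 with 36 -> 36
Compare 69 with 36 -> 36
Compare 39 with 36 -> 36
Compare 37 with 36 -> 36

36


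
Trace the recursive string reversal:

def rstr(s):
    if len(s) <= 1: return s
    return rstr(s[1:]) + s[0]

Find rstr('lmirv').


rstr('lmirv') = rstr('mirv') + 'l'
rstr('mirv') = rstr('irv') + 'm'
rstr('irv') = rstr('rv') + 'i'
rstr('rv') = rstr('v') + 'r'
rstr('v') = 'v'  (base case)
Concatenating: 'v' + 'r' + 'i' + 'm' + 'l' = 'vriml'

vriml


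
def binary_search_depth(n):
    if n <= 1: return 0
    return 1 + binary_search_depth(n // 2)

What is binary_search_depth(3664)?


3664 / 2 = 1832
1832 / 2 = 916
916 / 2 = 458
458 / 2 = 229
229 / 2 = 114
114 / 2 = 57
57 / 2 = 28
28 / 2 = 14
14 / 2 = 7
7 / 2 = 3
3 / 2 = 1
Reached 1 after 11 halvings

11


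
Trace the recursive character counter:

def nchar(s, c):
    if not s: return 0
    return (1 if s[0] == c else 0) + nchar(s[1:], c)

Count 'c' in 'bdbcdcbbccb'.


s[0]='b' != 'c' -> 0
s[0]='d' != 'c' -> 0
s[0]='b' != 'c' -> 0
s[0]='c' == 'c' -> 1
s[0]='d' != 'c' -> 0
s[0]='c' == 'c' -> 1
s[0]='b' != 'c' -> 0
s[0]='b' != 'c' -> 0
s[0]='c' == 'c' -> 1
s[0]='c' == 'c' -> 1
s[0]='b' != 'c' -> 0
Sum: 0 + 0 + 0 + 1 + 0 + 1 + 0 + 0 + 1 + 1 + 0 = 4

4


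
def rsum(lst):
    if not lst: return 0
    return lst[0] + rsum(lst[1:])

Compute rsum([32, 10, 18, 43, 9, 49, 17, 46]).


rsum([32, 10, 18, 43, 9, 49, 17, 46]) = 32 + rsum([10, 18, 43, 9, 49, 17, 46])
rsum([10, 18, 43, 9, 49, 17, 46]) = 10 + rsum([18, 43, 9, 49, 17, 46])
rsum([18, 43, 9, 49, 17, 46]) = 18 + rsum([43, 9, 49, 17, 46])
rsum([43, 9, 49, 17, 46]) = 43 + rsum([9, 49, 17, 46])
rsum([9, 49, 17, 46]) = 9 + rsum([49, 17, 46])
rsum([49, 17, 46]) = 49 + rsum([17, 46])
rsum([17, 46]) = 17 + rsum([46])
rsum([46]) = 46 + rsum([])
rsum([]) = 0  (base case)
Total: 32 + 10 + 18 + 43 + 9 + 49 + 17 + 46 + 0 = 224

224


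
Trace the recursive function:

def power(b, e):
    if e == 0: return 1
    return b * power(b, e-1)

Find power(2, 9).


power(2, 9)
= 2 * power(2, 8)
= 2 * 2 * power(2, 7)
= 2 * 2 * 2 * power(2, 6)
= 2 * 2 * 2 * 2 * power(2, 5)
= 2 * 2 * 2 * 2 * 2 * power(2, 4)
= 2 * 2 * 2 * 2 * 2 * 2 * power(2, 3)
= 2 * 2 * 2 * 2 * 2 * 2 * 2 * power(2, 2)
= 2 * 2 * 2 * 2 * 2 * 2 * 2 * 2 * power(2, 1)
= 2 * 2 * 2 * 2 * 2 * 2 * 2 * 2 * 2 * power(2, 0)
= 2 * 2 * 2 * 2 * 2 * 2 * 2 * 2 * 2 * 1
= 512

512


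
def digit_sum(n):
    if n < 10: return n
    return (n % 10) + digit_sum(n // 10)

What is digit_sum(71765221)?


digit_sum(71765221) = 1 + digit_sum(7176522)
digit_sum(7176522) = 2 + digit_sum(717652)
digit_sum(717652) = 2 + digit_sum(71765)
digit_sum(71765) = 5 + digit_sum(7176)
digit_sum(7176) = 6 + digit_sum(717)
digit_sum(717) = 7 + digit_sum(71)
digit_sum(71) = 1 + digit_sum(7)
digit_sum(7) = 7  (base case)
Total: 1 + 2 + 2 + 5 + 6 + 7 + 1 + 7 = 31

31


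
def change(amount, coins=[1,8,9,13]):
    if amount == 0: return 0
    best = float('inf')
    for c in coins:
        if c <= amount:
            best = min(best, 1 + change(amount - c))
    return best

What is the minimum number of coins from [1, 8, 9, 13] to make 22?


Building up with DP:
change(0) = 0
change(1) = min(1+change(0)=1+0=1) = 1
change(2) = min(1+change(1)=1+1=2) = 2
change(3) = min(1+change(2)=1+2=3) = 3
change(4) = min(1+change(3)=1+3=4) = 4
change(5) = min(1+change(4)=1+4=5) = 5
change(6) = min(1+change(5)=1+5=6) = 6
change(7) = min(1+change(6)=1+6=7) = 7
change(8) = min(1+change(7)=1+7=8, 1+change(0)=1+0=1) = 1
change(9) = min(1+change(8)=1+1=2, 1+change(1)=1+1=2, 1+change(0)=1+0=1) = 1
change(10) = min(1+change(9)=1+1=2, 1+change(2)=1+2=3, 1+change(1)=1+1=2) = 2
change(11) = min(1+change(10)=1+2=3, 1+change(3)=1+3=4, 1+change(2)=1+2=3) = 3
change(12) = min(1+change(11)=1+3=4, 1+change(4)=1+4=5, 1+change(3)=1+3=4) = 4
change(13) = min(1+change(12)=1+4=5, 1+change(5)=1+5=6, 1+change(4)=1+4=5, 1+change(0)=1+0=1) = 1
change(14) = min(1+change(13)=1+1=2, 1+change(6)=1+6=7, 1+change(5)=1+5=6, 1+change(1)=1+1=2) = 2
change(15) = min(1+change(14)=1+2=3, 1+change(7)=1+7=8, 1+change(6)=1+6=7, 1+change(2)=1+2=3) = 3
change(16) = min(1+change(15)=1+3=4, 1+change(8)=1+1=2, 1+change(7)=1+7=8, 1+change(3)=1+3=4) = 2
change(17) = min(1+change(16)=1+2=3, 1+change(9)=1+1=2, 1+change(8)=1+1=2, 1+change(4)=1+4=5) = 2
change(18) = min(1+change(17)=1+2=3, 1+change(10)=1+2=3, 1+change(9)=1+1=2, 1+change(5)=1+5=6) = 2
change(19) = min(1+change(18)=1+2=3, 1+change(11)=1+3=4, 1+change(10)=1+2=3, 1+change(6)=1+6=7) = 3
change(20) = min(1+change(19)=1+3=4, 1+change(12)=1+4=5, 1+change(11)=1+3=4, 1+change(7)=1+7=8) = 4
change(21) = min(1+change(20)=1+4=5, 1+change(13)=1+1=2, 1+change(12)=1+4=5, 1+change(8)=1+1=2) = 2
change(22) = min(1+change(21)=1+2=3, 1+change(14)=1+2=3, 1+change(13)=1+1=2, 1+change(9)=1+1=2) = 2

2


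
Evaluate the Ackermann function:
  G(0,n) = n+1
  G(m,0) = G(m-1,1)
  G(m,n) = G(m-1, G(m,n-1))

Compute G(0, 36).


G(0, 36) = 37
Result: G(0, 36) = 37

37


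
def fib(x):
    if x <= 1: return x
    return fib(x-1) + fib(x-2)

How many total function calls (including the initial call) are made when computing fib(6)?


Let C(n) = total calls for fib(n)
C(0) = 1, C(1) = 1
C(2) = 1 + C(1) + C(0) = 1 + 1 + 1 = 3
C(3) = 1 + C(2) + C(1) = 1 + 3 + 1 = 5
C(4) = 1 + C(3) + C(2) = 1 + 5 + 3 = 9
C(5) = 1 + C(4) + C(3) = 1 + 9 + 5 = 15
C(6) = 1 + C(5) + C(4) = 1 + 15 + 9 = 25

25


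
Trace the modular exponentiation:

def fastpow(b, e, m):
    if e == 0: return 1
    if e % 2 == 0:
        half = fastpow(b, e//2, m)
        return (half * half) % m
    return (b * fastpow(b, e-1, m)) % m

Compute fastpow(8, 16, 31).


fastpow(8, 16, 31): e is even, compute fastpow(8, 8, 31)
  fastpow(8, 8, 31): e is even, compute fastpow(8, 4, 31)
    fastpow(8, 4, 31): e is even, compute fastpow(8, 2, 31)
      fastpow(8, 2, 31): e is even, compute fastpow(8, 1, 31)
        fastpow(8, 1, 31): e is odd, compute fastpow(8, 0, 31)
          fastpow(8, 0, 31) = 1
        (8 * 1) % 31 = 8
      half=8, (8*8) % 31 = 2
    half=2, (2*2) % 31 = 4
  half=4, (4*4) % 31 = 16
half=16, (16*16) % 31 = 8

8


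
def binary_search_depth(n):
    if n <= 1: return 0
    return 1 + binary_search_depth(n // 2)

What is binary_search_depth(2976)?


2976 / 2 = 1488
1488 / 2 = 744
744 / 2 = 372
372 / 2 = 186
186 / 2 = 93
93 / 2 = 46
46 / 2 = 23
23 / 2 = 11
11 / 2 = 5
5 / 2 = 2
2 / 2 = 1
Reached 1 after 11 halvings

11


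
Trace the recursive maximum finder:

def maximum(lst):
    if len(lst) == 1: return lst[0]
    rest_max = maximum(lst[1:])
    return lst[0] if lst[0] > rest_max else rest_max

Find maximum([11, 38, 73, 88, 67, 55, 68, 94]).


maximum([11, 38, 73, 88, 67, 55, 68, 94]): compare 11 with maximum([38, 73, 88, 67, 55, 68, 94])
maximum([38, 73, 88, 67, 55, 68, 94]): compare 38 with maximum([73, 88, 67, 55, 68, 94])
maximum([73, 88, 67, 55, 68, 94]): compare 73 with maximum([88, 67, 55, 68, 94])
maximum([88, 67, 55, 68, 94]): compare 88 with maximum([67, 55, 68, 94])
maximum([67, 55, 68, 94]): compare 67 with maximum([55, 68, 94])
maximum([55, 68, 94]): compare 55 with maximum([68, 94])
maximum([68, 94]): compare 68 with maximum([94])
maximum([94]) = 94  (base case)
Compare 68 with 94 -> 94
Compare 55 with 94 -> 94
Compare 67 with 94 -> 94
Compare 88 with 94 -> 94
Compare 73 with 94 -> 94
Compare 38 with 94 -> 94
Compare 11 with 94 -> 94

94


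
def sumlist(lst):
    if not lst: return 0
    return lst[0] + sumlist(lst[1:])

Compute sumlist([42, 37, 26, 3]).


sumlist([42, 37, 26, 3]) = 42 + sumlist([37, 26, 3])
sumlist([37, 26, 3]) = 37 + sumlist([26, 3])
sumlist([26, 3]) = 26 + sumlist([3])
sumlist([3]) = 3 + sumlist([])
sumlist([]) = 0  (base case)
Total: 42 + 37 + 26 + 3 + 0 = 108

108


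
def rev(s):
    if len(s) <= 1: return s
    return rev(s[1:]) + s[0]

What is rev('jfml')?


rev('jfml') = rev('fml') + 'j'
rev('fml') = rev('ml') + 'f'
rev('ml') = rev('l') + 'm'
rev('l') = 'l'  (base case)
Concatenating: 'l' + 'm' + 'f' + 'j' = 'lmfj'

lmfj


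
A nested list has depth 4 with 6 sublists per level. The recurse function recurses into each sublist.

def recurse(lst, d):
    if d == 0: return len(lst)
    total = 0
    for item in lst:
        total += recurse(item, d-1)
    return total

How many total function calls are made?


At depth 0 (root): 1 call
At depth 1: each of 1 parents calls recurse on 6 children = 6 calls
At depth 2: each of 6 parents calls recurse on 6 children = 36 calls
At depth 3: each of 36 parents calls recurse on 6 children = 216 calls
At depth 4: each of 216 parents calls recurse on 6 children = 1296 calls
Total: 1 + 6 + 36 + 216 + 1296 = 1555

1555


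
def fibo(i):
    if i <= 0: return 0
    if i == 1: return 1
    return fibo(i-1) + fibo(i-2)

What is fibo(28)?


Computing fibo(28) bottom-up:
fibo(0) = 0
fibo(1) = 1
fibo(2) = fibo(1) + fibo(0) = 1 + 0 = 1
fibo(3) = fibo(2) + fibo(1) = 1 + 1 = 2
fibo(4) = fibo(3) + fibo(2) = 2 + 1 = 3
fibo(5) = fibo(4) + fibo(3) = 3 + 2 = 5
fibo(6) = fibo(5) + fibo(4) = 5 + 3 = 8
fibo(7) = fibo(6) + fibo(5) = 8 + 5 = 13
fibo(8) = fibo(7) + fibo(6) = 13 + 8 = 21
fibo(9) = fibo(8) + fibo(7) = 21 + 13 = 34
fibo(10) = fibo(9) + fibo(8) = 34 + 21 = 55
fibo(11) = fibo(10) + fibo(9) = 55 + 34 = 89
fibo(12) = fibo(11) + fibo(10) = 89 + 55 = 144
fibo(13) = fibo(12) + fibo(11) = 144 + 89 = 233
fibo(14) = fibo(13) + fibo(12) = 233 + 144 = 377
fibo(15) = fibo(14) + fibo(13) = 377 + 233 = 610
fibo(16) = fibo(15) + fibo(14) = 610 + 377 = 987
fibo(17) = fibo(16) + fibo(15) = 987 + 610 = 1597
fibo(18) = fibo(17) + fibo(16) = 1597 + 987 = 2584
fibo(19) = fibo(18) + fibo(17) = 2584 + 1597 = 4181
fibo(20) = fibo(19) + fibo(18) = 4181 + 2584 = 6765
fibo(21) = fibo(20) + fibo(19) = 6765 + 4181 = 10946
fibo(22) = fibo(21) + fibo(20) = 10946 + 6765 = 17711
fibo(23) = fibo(22) + fibo(21) = 17711 + 10946 = 28657
fibo(24) = fibo(23) + fibo(22) = 28657 + 17711 = 46368
fibo(25) = fibo(24) + fibo(23) = 46368 + 28657 = 75025
fibo(26) = fibo(25) + fibo(24) = 75025 + 46368 = 121393
fibo(27) = fibo(26) + fibo(25) = 121393 + 75025 = 196418
fibo(28) = fibo(27) + fibo(26) = 196418 + 121393 = 317811

317811


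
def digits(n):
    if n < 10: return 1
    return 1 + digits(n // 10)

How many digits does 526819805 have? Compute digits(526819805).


digits(526819805) = 1 + digits(52681980)
digits(52681980) = 1 + digits(5268198)
digits(5268198) = 1 + digits(526819)
digits(526819) = 1 + digits(52681)
digits(52681) = 1 + digits(5268)
digits(5268) = 1 + digits(526)
digits(526) = 1 + digits(52)
digits(52) = 1 + digits(5)
digits(5) = 1  (base case: 5 < 10)
Unwinding: 1 + 1 + 1 + 1 + 1 + 1 + 1 + 1 + 1 = 9

9


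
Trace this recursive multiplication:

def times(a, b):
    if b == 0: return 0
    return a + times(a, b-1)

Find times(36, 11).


times(36, 11) = 36 + times(36, 10)
times(36, 10) = 36 + times(36, 9)
times(36, 9) = 36 + times(36, 8)
times(36, 8) = 36 + times(36, 7)
times(36, 7) = 36 + times(36, 6)
times(36, 6) = 36 + times(36, 5)
times(36, 5) = 36 + times(36, 4)
times(36, 4) = 36 + times(36, 3)
times(36, 3) = 36 + times(36, 2)
times(36, 2) = 36 + times(36, 1)
times(36, 1) = 36 + times(36, 0)
times(36, 0) = 0  (base case)
Total: 36 + 36 + 36 + 36 + 36 + 36 + 36 + 36 + 36 + 36 + 36 + 0 = 396

396


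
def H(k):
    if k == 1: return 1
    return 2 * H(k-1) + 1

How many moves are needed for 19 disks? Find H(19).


H(19) = 2 * H(18) + 1
H(18) = 2 * H(17) + 1
H(17) = 2 * H(16) + 1
H(16) = 2 * H(15) + 1
H(15) = 2 * H(14) + 1
H(14) = 2 * H(13) + 1
H(13) = 2 * H(12) + 1
H(12) = 2 * H(11) + 1
H(11) = 2 * H(10) + 1
H(10) = 2 * H(9) + 1
H(9) = 2 * H(8) + 1
H(8) = 2 * H(7) + 1
H(7) = 2 * H(6) + 1
H(6) = 2 * H(5) + 1
H(5) = 2 * H(4) + 1
H(4) = 2 * H(3) + 1
H(3) = 2 * H(2) + 1
H(2) = 2 * H(1) + 1
H(1) = 1  (base case)
H(2) = 2 * 1 + 1 = 3
H(3) = 2 * 3 + 1 = 7
H(4) = 2 * 7 + 1 = 15
H(5) = 2 * 15 + 1 = 31
H(6) = 2 * 31 + 1 = 63
H(7) = 2 * 63 + 1 = 127
H(8) = 2 * 127 + 1 = 255
H(9) = 2 * 255 + 1 = 511
H(10) = 2 * 511 + 1 = 1023
H(11) = 2 * 1023 + 1 = 2047
H(12) = 2 * 2047 + 1 = 4095
H(13) = 2 * 4095 + 1 = 8191
H(14) = 2 * 8191 + 1 = 16383
H(15) = 2 * 16383 + 1 = 32767
H(16) = 2 * 32767 + 1 = 65535
H(17) = 2 * 65535 + 1 = 131071
H(18) = 2 * 131071 + 1 = 262143
H(19) = 2 * 262143 + 1 = 524287

524287


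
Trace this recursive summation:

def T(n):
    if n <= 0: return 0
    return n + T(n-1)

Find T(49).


T(49)
= 49 + 48 + 47 + 46 + 45 + 44 + 43 + 42 + 41 + 40 + 39 + 38 + 37 + 36 + 35 + 34 + 33 + 32 + 31 + 30 + 29 + 28 + 27 + 26 + 25 + 24 + 23 + 22 + 21 + 20 + 19 + 18 + 17 + 16 + 15 + 14 + 13 + 12 + 11 + 10 + 9 + 8 + 7 + 6 + 5 + 4 + 3 + 2 + 1 + T(0)
= 49 + 48 + 47 + 46 + 45 + 44 + 43 + 42 + 41 + 40 + 39 + 38 + 37 + 36 + 35 + 34 + 33 + 32 + 31 + 30 + 29 + 28 + 27 + 26 + 25 + 24 + 23 + 22 + 21 + 20 + 19 + 18 + 17 + 16 + 15 + 14 + 13 + 12 + 11 + 10 + 9 + 8 + 7 + 6 + 5 + 4 + 3 + 2 + 1 + 0
= 1225

1225


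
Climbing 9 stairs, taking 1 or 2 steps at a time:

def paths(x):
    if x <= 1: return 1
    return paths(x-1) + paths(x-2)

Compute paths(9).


Building up from base cases:
paths(0) = 1
paths(1) = 1
paths(2) = paths(1) + paths(0) = 1 + 1 = 2
paths(3) = paths(2) + paths(1) = 2 + 1 = 3
paths(4) = paths(3) + paths(2) = 3 + 2 = 5
paths(5) = paths(4) + paths(3) = 5 + 3 = 8
paths(6) = paths(5) + paths(4) = 8 + 5 = 13
paths(7) = paths(6) + paths(5) = 13 + 8 = 21
paths(8) = paths(7) + paths(6) = 21 + 13 = 34
paths(9) = paths(8) + paths(7) = 34 + 21 = 55

55


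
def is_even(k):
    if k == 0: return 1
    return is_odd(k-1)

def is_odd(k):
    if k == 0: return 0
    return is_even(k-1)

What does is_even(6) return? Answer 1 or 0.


is_even(6) = is_odd(5)
is_odd(5) = is_even(4)
is_even(4) = is_odd(3)
is_odd(3) = is_even(2)
is_even(2) = is_odd(1)
is_odd(1) = is_even(0)
is_even(0) = 1  (base case)
Result: 1

1


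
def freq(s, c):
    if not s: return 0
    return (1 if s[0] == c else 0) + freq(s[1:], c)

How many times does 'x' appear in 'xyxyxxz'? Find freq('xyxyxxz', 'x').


s[0]='x' == 'x' -> 1
s[0]='y' != 'x' -> 0
s[0]='x' == 'x' -> 1
s[0]='y' != 'x' -> 0
s[0]='x' == 'x' -> 1
s[0]='x' == 'x' -> 1
s[0]='z' != 'x' -> 0
Sum: 1 + 0 + 1 + 0 + 1 + 1 + 0 = 4

4


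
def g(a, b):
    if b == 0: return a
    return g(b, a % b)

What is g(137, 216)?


g(137, 216) = g(216, 137)
g(216, 137) = g(137, 79)
g(137, 79) = g(79, 58)
g(79, 58) = g(58, 21)
g(58, 21) = g(21, 16)
g(21, 16) = g(16, 5)
g(16, 5) = g(5, 1)
g(5, 1) = g(1, 0)
g(1, 0) = 1  (base case)

1


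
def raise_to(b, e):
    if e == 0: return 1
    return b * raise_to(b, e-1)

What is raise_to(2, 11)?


raise_to(2, 11)
= 2 * raise_to(2, 10)
= 2 * 2 * raise_to(2, 9)
= 2 * 2 * 2 * raise_to(2, 8)
= 2 * 2 * 2 * 2 * raise_to(2, 7)
= 2 * 2 * 2 * 2 * 2 * raise_to(2, 6)
= 2 * 2 * 2 * 2 * 2 * 2 * raise_to(2, 5)
= 2 * 2 * 2 * 2 * 2 * 2 * 2 * raise_to(2, 4)
= 2 * 2 * 2 * 2 * 2 * 2 * 2 * 2 * raise_to(2, 3)
= 2 * 2 * 2 * 2 * 2 * 2 * 2 * 2 * 2 * raise_to(2, 2)
= 2 * 2 * 2 * 2 * 2 * 2 * 2 * 2 * 2 * 2 * raise_to(2, 1)
= 2 * 2 * 2 * 2 * 2 * 2 * 2 * 2 * 2 * 2 * 2 * raise_to(2, 0)
= 2 * 2 * 2 * 2 * 2 * 2 * 2 * 2 * 2 * 2 * 2 * 1
= 2048

2048


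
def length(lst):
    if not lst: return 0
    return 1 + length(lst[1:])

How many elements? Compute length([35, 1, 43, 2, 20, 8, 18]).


length([35, 1, 43, 2, 20, 8, 18]) = 1 + length([1, 43, 2, 20, 8, 18])
length([1, 43, 2, 20, 8, 18]) = 1 + length([43, 2, 20, 8, 18])
length([43, 2, 20, 8, 18]) = 1 + length([2, 20, 8, 18])
length([2, 20, 8, 18]) = 1 + length([20, 8, 18])
length([20, 8, 18]) = 1 + length([8, 18])
length([8, 18]) = 1 + length([18])
length([18]) = 1 + length([])
length([]) = 0  (base case)
Unwinding: 1 + 1 + 1 + 1 + 1 + 1 + 1 + 0 = 7

7


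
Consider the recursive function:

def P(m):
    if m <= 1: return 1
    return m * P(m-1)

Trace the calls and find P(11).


P(11)
= 11 * P(10)
= 11 * 10 * P(9)
= 11 * 10 * 9 * P(8)
= 11 * 10 * 9 * 8 * P(7)
= 11 * 10 * 9 * 8 * 7 * P(6)
= 11 * 10 * 9 * 8 * 7 * 6 * P(5)
= 11 * 10 * 9 * 8 * 7 * 6 * 5 * P(4)
= 11 * 10 * 9 * 8 * 7 * 6 * 5 * 4 * P(3)
= 11 * 10 * 9 * 8 * 7 * 6 * 5 * 4 * 3 * P(2)
= 11 * 10 * 9 * 8 * 7 * 6 * 5 * 4 * 3 * 2 * P(1)
= 11 * 10 * 9 * 8 * 7 * 6 * 5 * 4 * 3 * 2 * 1
= 39916800

39916800


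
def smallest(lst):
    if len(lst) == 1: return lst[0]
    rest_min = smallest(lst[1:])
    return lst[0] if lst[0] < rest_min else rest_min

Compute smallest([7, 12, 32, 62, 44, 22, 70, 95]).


smallest([7, 12, 32, 62, 44, 22, 70, 95]): compare 7 with smallest([12, 32, 62, 44, 22, 70, 95])
smallest([12, 32, 62, 44, 22, 70, 95]): compare 12 with smallest([32, 62, 44, 22, 70, 95])
smallest([32, 62, 44, 22, 70, 95]): compare 32 with smallest([62, 44, 22, 70, 95])
smallest([62, 44, 22, 70, 95]): compare 62 with smallest([44, 22, 70, 95])
smallest([44, 22, 70, 95]): compare 44 with smallest([22, 70, 95])
smallest([22, 70, 95]): compare 22 with smallest([70, 95])
smallest([70, 95]): compare 70 with smallest([95])
smallest([95]) = 95  (base case)
Compare 70 with 95 -> 70
Compare 22 with 70 -> 22
Compare 44 with 22 -> 22
Compare 62 with 22 -> 22
Compare 32 with 22 -> 22
Compare 12 with 22 -> 12
Compare 7 with 12 -> 7

7


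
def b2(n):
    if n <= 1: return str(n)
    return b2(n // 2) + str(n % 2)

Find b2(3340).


b2(3340) = b2(1670) + '0'
b2(1670) = b2(835) + '0'
b2(835) = b2(417) + '1'
b2(417) = b2(208) + '1'
b2(208) = b2(104) + '0'
b2(104) = b2(52) + '0'
b2(52) = b2(26) + '0'
b2(26) = b2(13) + '0'
b2(13) = b2(6) + '1'
b2(6) = b2(3) + '0'
b2(3) = b2(1) + '1'
b2(1) = '1'  (base case)
Concatenating: '1' + '1' + '0' + '1' + '0' + '0' + '0' + '0' + '1' + '1' + '0' + '0' = '110100001100'

110100001100


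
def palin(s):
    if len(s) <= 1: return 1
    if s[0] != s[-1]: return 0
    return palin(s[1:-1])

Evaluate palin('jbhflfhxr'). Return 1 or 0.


palin('jbhflfhxr'): s[0]='j' != s[-1]='r' -> return 0
Result: 0 (not a palindrome)

0


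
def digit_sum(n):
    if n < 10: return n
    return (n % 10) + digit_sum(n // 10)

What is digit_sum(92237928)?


digit_sum(92237928) = 8 + digit_sum(9223792)
digit_sum(9223792) = 2 + digit_sum(922379)
digit_sum(922379) = 9 + digit_sum(92237)
digit_sum(92237) = 7 + digit_sum(9223)
digit_sum(9223) = 3 + digit_sum(922)
digit_sum(922) = 2 + digit_sum(92)
digit_sum(92) = 2 + digit_sum(9)
digit_sum(9) = 9  (base case)
Total: 8 + 2 + 9 + 7 + 3 + 2 + 2 + 9 = 42

42


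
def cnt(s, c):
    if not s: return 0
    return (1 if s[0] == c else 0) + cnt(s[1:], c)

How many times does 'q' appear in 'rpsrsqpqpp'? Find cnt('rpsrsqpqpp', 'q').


s[0]='r' != 'q' -> 0
s[0]='p' != 'q' -> 0
s[0]='s' != 'q' -> 0
s[0]='r' != 'q' -> 0
s[0]='s' != 'q' -> 0
s[0]='q' == 'q' -> 1
s[0]='p' != 'q' -> 0
s[0]='q' == 'q' -> 1
s[0]='p' != 'q' -> 0
s[0]='p' != 'q' -> 0
Sum: 0 + 0 + 0 + 0 + 0 + 1 + 0 + 1 + 0 + 0 = 2

2


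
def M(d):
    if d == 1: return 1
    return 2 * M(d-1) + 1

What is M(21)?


M(21) = 2 * M(20) + 1
M(20) = 2 * M(19) + 1
M(19) = 2 * M(18) + 1
M(18) = 2 * M(17) + 1
M(17) = 2 * M(16) + 1
M(16) = 2 * M(15) + 1
M(15) = 2 * M(14) + 1
M(14) = 2 * M(13) + 1
M(13) = 2 * M(12) + 1
M(12) = 2 * M(11) + 1
M(11) = 2 * M(10) + 1
M(10) = 2 * M(9) + 1
M(9) = 2 * M(8) + 1
M(8) = 2 * M(7) + 1
M(7) = 2 * M(6) + 1
M(6) = 2 * M(5) + 1
M(5) = 2 * M(4) + 1
M(4) = 2 * M(3) + 1
M(3) = 2 * M(2) + 1
M(2) = 2 * M(1) + 1
M(1) = 1  (base case)
M(2) = 2 * 1 + 1 = 3
M(3) = 2 * 3 + 1 = 7
M(4) = 2 * 7 + 1 = 15
M(5) = 2 * 15 + 1 = 31
M(6) = 2 * 31 + 1 = 63
M(7) = 2 * 63 + 1 = 127
M(8) = 2 * 127 + 1 = 255
M(9) = 2 * 255 + 1 = 511
M(10) = 2 * 511 + 1 = 1023
M(11) = 2 * 1023 + 1 = 2047
M(12) = 2 * 2047 + 1 = 4095
M(13) = 2 * 4095 + 1 = 8191
M(14) = 2 * 8191 + 1 = 16383
M(15) = 2 * 16383 + 1 = 32767
M(16) = 2 * 32767 + 1 = 65535
M(17) = 2 * 65535 + 1 = 131071
M(18) = 2 * 131071 + 1 = 262143
M(19) = 2 * 262143 + 1 = 524287
M(20) = 2 * 524287 + 1 = 1048575
M(21) = 2 * 1048575 + 1 = 2097151

2097151
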